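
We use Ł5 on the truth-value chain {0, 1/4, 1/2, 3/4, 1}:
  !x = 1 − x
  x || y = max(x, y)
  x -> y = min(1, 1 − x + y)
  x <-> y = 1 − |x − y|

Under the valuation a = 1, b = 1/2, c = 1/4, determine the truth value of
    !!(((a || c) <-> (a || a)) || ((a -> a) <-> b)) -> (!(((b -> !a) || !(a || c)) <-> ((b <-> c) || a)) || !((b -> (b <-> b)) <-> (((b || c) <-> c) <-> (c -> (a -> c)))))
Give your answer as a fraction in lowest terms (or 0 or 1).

a || c = 1 || 1/4 = 1
a || a = 1 || 1 = 1
(a || c) <-> (a || a) = 1 <-> 1 = 1
a -> a = 1 -> 1 = 1
(a -> a) <-> b = 1 <-> 1/2 = 1/2
((a || c) <-> (a || a)) || ((a -> a) <-> b) = 1 || 1/2 = 1
!(((a || c) <-> (a || a)) || ((a -> a) <-> b)) = !1 = 0
!!(((a || c) <-> (a || a)) || ((a -> a) <-> b)) = !0 = 1
!a = !1 = 0
b -> !a = 1/2 -> 0 = 1/2
a || c = 1 || 1/4 = 1
!(a || c) = !1 = 0
(b -> !a) || !(a || c) = 1/2 || 0 = 1/2
b <-> c = 1/2 <-> 1/4 = 3/4
(b <-> c) || a = 3/4 || 1 = 1
((b -> !a) || !(a || c)) <-> ((b <-> c) || a) = 1/2 <-> 1 = 1/2
!(((b -> !a) || !(a || c)) <-> ((b <-> c) || a)) = !1/2 = 1/2
b <-> b = 1/2 <-> 1/2 = 1
b -> (b <-> b) = 1/2 -> 1 = 1
b || c = 1/2 || 1/4 = 1/2
(b || c) <-> c = 1/2 <-> 1/4 = 3/4
a -> c = 1 -> 1/4 = 1/4
c -> (a -> c) = 1/4 -> 1/4 = 1
((b || c) <-> c) <-> (c -> (a -> c)) = 3/4 <-> 1 = 3/4
(b -> (b <-> b)) <-> (((b || c) <-> c) <-> (c -> (a -> c))) = 1 <-> 3/4 = 3/4
!((b -> (b <-> b)) <-> (((b || c) <-> c) <-> (c -> (a -> c)))) = !3/4 = 1/4
!(((b -> !a) || !(a || c)) <-> ((b <-> c) || a)) || !((b -> (b <-> b)) <-> (((b || c) <-> c) <-> (c -> (a -> c)))) = 1/2 || 1/4 = 1/2
!!(((a || c) <-> (a || a)) || ((a -> a) <-> b)) -> (!(((b -> !a) || !(a || c)) <-> ((b <-> c) || a)) || !((b -> (b <-> b)) <-> (((b || c) <-> c) <-> (c -> (a -> c))))) = 1 -> 1/2 = 1/2

1/2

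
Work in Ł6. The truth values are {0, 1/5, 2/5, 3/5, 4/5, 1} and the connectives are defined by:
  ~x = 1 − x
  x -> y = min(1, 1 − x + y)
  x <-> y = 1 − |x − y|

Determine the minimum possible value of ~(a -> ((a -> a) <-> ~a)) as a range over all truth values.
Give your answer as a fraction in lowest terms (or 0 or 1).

Take a = 0:
a -> a = 0 -> 0 = 1
~a = ~0 = 1
(a -> a) <-> ~a = 1 <-> 1 = 1
a -> ((a -> a) <-> ~a) = 0 -> 1 = 1
~(a -> ((a -> a) <-> ~a)) = ~1 = 0
No assignment yields a value below 0, so this is the minimum.

0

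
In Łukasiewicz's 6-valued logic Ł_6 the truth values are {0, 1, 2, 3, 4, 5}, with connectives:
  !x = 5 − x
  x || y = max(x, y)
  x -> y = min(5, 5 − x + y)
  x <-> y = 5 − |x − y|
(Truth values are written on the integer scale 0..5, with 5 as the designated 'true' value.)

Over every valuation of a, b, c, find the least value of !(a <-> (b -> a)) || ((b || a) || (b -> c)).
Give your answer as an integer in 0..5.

3

Take a = 0, b = 2, c = 0:
b -> a = 2 -> 0 = 3
a <-> (b -> a) = 0 <-> 3 = 2
!(a <-> (b -> a)) = !2 = 3
b || a = 2 || 0 = 2
b -> c = 2 -> 0 = 3
(b || a) || (b -> c) = 2 || 3 = 3
!(a <-> (b -> a)) || ((b || a) || (b -> c)) = 3 || 3 = 3
No assignment yields a value below 3, so this is the minimum.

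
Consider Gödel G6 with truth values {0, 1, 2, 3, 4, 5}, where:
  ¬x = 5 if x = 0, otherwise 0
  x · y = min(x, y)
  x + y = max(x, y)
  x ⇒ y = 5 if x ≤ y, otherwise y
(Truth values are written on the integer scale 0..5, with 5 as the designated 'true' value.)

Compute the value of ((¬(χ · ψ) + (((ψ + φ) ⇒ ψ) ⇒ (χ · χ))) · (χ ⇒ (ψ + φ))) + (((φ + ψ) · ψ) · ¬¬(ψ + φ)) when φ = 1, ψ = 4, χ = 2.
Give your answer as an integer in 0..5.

χ · ψ = 2 · 4 = 2
¬(χ · ψ) = ¬2 = 0
ψ + φ = 4 + 1 = 4
(ψ + φ) ⇒ ψ = 4 ⇒ 4 = 5
χ · χ = 2 · 2 = 2
((ψ + φ) ⇒ ψ) ⇒ (χ · χ) = 5 ⇒ 2 = 2
¬(χ · ψ) + (((ψ + φ) ⇒ ψ) ⇒ (χ · χ)) = 0 + 2 = 2
ψ + φ = 4 + 1 = 4
χ ⇒ (ψ + φ) = 2 ⇒ 4 = 5
(¬(χ · ψ) + (((ψ + φ) ⇒ ψ) ⇒ (χ · χ))) · (χ ⇒ (ψ + φ)) = 2 · 5 = 2
φ + ψ = 1 + 4 = 4
(φ + ψ) · ψ = 4 · 4 = 4
ψ + φ = 4 + 1 = 4
¬(ψ + φ) = ¬4 = 0
¬¬(ψ + φ) = ¬0 = 5
((φ + ψ) · ψ) · ¬¬(ψ + φ) = 4 · 5 = 4
((¬(χ · ψ) + (((ψ + φ) ⇒ ψ) ⇒ (χ · χ))) · (χ ⇒ (ψ + φ))) + (((φ + ψ) · ψ) · ¬¬(ψ + φ)) = 2 + 4 = 4

4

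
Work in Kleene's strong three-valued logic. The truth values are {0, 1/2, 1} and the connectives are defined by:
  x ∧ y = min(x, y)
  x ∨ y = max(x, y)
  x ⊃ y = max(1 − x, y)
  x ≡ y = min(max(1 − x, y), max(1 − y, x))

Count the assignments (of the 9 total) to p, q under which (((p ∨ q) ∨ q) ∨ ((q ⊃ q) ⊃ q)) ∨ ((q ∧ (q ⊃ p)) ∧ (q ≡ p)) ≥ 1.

5

p = 0, q = 0 ↦ 0  <
p = 0, q = 1/2 ↦ 1/2  <
p = 0, q = 1 ↦ 1  ≥
p = 1/2, q = 0 ↦ 1/2  <
p = 1/2, q = 1/2 ↦ 1/2  <
p = 1/2, q = 1 ↦ 1  ≥
p = 1, q = 0 ↦ 1  ≥
p = 1, q = 1/2 ↦ 1  ≥
p = 1, q = 1 ↦ 1  ≥
So 5 of the 9 assignments meet the threshold.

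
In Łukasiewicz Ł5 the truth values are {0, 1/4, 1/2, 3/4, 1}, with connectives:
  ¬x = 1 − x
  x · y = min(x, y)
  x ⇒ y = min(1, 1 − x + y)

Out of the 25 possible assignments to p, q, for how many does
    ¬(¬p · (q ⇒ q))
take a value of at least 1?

value 1: 5 assignments (counts)
value 3/4: 5 assignments
value 1/2: 5 assignments
value 1/4: 5 assignments
value 0: 5 assignments
So 5 of the 25 assignments meet the threshold.

5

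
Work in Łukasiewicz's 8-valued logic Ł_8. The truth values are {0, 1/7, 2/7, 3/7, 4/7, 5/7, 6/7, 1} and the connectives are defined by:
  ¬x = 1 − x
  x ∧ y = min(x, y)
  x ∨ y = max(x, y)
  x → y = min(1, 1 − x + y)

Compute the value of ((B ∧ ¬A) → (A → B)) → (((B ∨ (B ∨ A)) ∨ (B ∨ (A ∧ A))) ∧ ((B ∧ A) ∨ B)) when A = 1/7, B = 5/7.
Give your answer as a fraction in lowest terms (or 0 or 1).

¬A = ¬1/7 = 6/7
B ∧ ¬A = 5/7 ∧ 6/7 = 5/7
A → B = 1/7 → 5/7 = 1
(B ∧ ¬A) → (A → B) = 5/7 → 1 = 1
B ∨ A = 5/7 ∨ 1/7 = 5/7
B ∨ (B ∨ A) = 5/7 ∨ 5/7 = 5/7
A ∧ A = 1/7 ∧ 1/7 = 1/7
B ∨ (A ∧ A) = 5/7 ∨ 1/7 = 5/7
(B ∨ (B ∨ A)) ∨ (B ∨ (A ∧ A)) = 5/7 ∨ 5/7 = 5/7
B ∧ A = 5/7 ∧ 1/7 = 1/7
(B ∧ A) ∨ B = 1/7 ∨ 5/7 = 5/7
((B ∨ (B ∨ A)) ∨ (B ∨ (A ∧ A))) ∧ ((B ∧ A) ∨ B) = 5/7 ∧ 5/7 = 5/7
((B ∧ ¬A) → (A → B)) → (((B ∨ (B ∨ A)) ∨ (B ∨ (A ∧ A))) ∧ ((B ∧ A) ∨ B)) = 1 → 5/7 = 5/7

5/7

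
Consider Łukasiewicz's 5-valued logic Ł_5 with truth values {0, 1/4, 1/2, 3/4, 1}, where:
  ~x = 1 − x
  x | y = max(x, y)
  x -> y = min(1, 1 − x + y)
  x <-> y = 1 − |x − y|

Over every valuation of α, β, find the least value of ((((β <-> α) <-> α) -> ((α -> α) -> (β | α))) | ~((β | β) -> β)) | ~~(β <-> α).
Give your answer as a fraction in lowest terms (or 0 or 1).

Take α = 1/2, β = 0:
β <-> α = 0 <-> 1/2 = 1/2
(β <-> α) <-> α = 1/2 <-> 1/2 = 1
α -> α = 1/2 -> 1/2 = 1
β | α = 0 | 1/2 = 1/2
(α -> α) -> (β | α) = 1 -> 1/2 = 1/2
((β <-> α) <-> α) -> ((α -> α) -> (β | α)) = 1 -> 1/2 = 1/2
β | β = 0 | 0 = 0
(β | β) -> β = 0 -> 0 = 1
~((β | β) -> β) = ~1 = 0
(((β <-> α) <-> α) -> ((α -> α) -> (β | α))) | ~((β | β) -> β) = 1/2 | 0 = 1/2
β <-> α = 0 <-> 1/2 = 1/2
~(β <-> α) = ~1/2 = 1/2
~~(β <-> α) = ~1/2 = 1/2
((((β <-> α) <-> α) -> ((α -> α) -> (β | α))) | ~((β | β) -> β)) | ~~(β <-> α) = 1/2 | 1/2 = 1/2
No assignment yields a value below 1/2, so this is the minimum.

1/2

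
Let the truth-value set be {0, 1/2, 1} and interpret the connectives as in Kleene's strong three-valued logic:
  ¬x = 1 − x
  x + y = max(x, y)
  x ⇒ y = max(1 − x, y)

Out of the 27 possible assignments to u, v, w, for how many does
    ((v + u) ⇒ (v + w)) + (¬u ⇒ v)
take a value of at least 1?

21

value 1: 21 assignments (counts)
value 1/2: 6 assignments
So 21 of the 27 assignments meet the threshold.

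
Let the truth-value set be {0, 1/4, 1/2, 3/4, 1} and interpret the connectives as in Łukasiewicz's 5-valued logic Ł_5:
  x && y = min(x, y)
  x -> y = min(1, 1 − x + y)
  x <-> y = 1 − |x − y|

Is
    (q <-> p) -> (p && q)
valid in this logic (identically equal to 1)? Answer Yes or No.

No

Counterexample: take p = 0, q = 0.
q <-> p = 0 <-> 0 = 1
p && q = 0 && 0 = 0
(q <-> p) -> (p && q) = 1 -> 0 = 0
This gives 0 ≠ 1.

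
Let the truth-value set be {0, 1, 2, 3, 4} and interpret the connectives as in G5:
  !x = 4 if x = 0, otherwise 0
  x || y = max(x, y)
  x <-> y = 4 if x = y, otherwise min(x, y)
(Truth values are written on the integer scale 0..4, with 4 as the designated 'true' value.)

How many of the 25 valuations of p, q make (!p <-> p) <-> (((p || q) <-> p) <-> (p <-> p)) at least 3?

value 4: 4 assignments (counts)
value 0: 21 assignments
So 4 of the 25 assignments meet the threshold.

4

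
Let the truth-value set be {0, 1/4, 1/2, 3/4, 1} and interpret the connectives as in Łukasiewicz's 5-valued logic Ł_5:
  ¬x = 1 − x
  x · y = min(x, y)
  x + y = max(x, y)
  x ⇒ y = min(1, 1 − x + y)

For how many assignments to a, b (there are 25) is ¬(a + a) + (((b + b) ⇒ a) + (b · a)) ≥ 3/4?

value 1: 19 assignments (counts)
value 3/4: 5 assignments (counts)
value 1/2: 1 assignment
So 24 of the 25 assignments meet the threshold.

24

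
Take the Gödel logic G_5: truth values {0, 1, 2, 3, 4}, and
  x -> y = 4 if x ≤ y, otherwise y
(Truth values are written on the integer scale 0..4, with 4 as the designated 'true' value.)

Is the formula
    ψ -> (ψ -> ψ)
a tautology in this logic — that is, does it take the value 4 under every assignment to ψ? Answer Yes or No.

ψ = 0 ↦ 4
ψ = 1 ↦ 4
ψ = 2 ↦ 4
ψ = 3 ↦ 4
ψ = 4 ↦ 4
Every assignment gives a value ≥ 4.

Yes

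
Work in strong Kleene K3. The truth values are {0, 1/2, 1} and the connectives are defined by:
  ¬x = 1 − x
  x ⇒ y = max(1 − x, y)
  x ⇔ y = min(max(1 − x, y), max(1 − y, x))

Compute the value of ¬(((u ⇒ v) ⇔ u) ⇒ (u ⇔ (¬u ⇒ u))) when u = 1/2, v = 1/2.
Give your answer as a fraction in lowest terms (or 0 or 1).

u ⇒ v = 1/2 ⇒ 1/2 = 1/2
(u ⇒ v) ⇔ u = 1/2 ⇔ 1/2 = 1/2
¬u = ¬1/2 = 1/2
¬u ⇒ u = 1/2 ⇒ 1/2 = 1/2
u ⇔ (¬u ⇒ u) = 1/2 ⇔ 1/2 = 1/2
((u ⇒ v) ⇔ u) ⇒ (u ⇔ (¬u ⇒ u)) = 1/2 ⇒ 1/2 = 1/2
¬(((u ⇒ v) ⇔ u) ⇒ (u ⇔ (¬u ⇒ u))) = ¬1/2 = 1/2

1/2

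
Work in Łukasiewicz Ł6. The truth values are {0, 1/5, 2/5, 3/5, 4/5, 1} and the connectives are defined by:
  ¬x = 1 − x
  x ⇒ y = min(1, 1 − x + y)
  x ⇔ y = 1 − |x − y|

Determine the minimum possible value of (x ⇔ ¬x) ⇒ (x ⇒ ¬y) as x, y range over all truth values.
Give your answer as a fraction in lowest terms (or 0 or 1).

Take x = 3/5, y = 1:
¬x = ¬3/5 = 2/5
x ⇔ ¬x = 3/5 ⇔ 2/5 = 4/5
¬y = ¬1 = 0
x ⇒ ¬y = 3/5 ⇒ 0 = 2/5
(x ⇔ ¬x) ⇒ (x ⇒ ¬y) = 4/5 ⇒ 2/5 = 3/5
No assignment yields a value below 3/5, so this is the minimum.

3/5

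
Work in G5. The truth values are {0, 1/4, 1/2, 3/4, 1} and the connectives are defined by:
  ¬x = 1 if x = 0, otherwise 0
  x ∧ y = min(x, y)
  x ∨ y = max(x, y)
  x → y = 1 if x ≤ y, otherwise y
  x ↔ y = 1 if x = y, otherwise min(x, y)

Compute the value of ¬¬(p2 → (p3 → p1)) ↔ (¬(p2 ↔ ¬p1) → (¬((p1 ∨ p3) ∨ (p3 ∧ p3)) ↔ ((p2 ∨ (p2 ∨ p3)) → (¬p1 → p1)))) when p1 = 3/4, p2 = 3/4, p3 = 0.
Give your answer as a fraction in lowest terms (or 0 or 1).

0

p3 → p1 = 0 → 3/4 = 1
p2 → (p3 → p1) = 3/4 → 1 = 1
¬(p2 → (p3 → p1)) = ¬1 = 0
¬¬(p2 → (p3 → p1)) = ¬0 = 1
¬p1 = ¬3/4 = 0
p2 ↔ ¬p1 = 3/4 ↔ 0 = 0
¬(p2 ↔ ¬p1) = ¬0 = 1
p1 ∨ p3 = 3/4 ∨ 0 = 3/4
p3 ∧ p3 = 0 ∧ 0 = 0
(p1 ∨ p3) ∨ (p3 ∧ p3) = 3/4 ∨ 0 = 3/4
¬((p1 ∨ p3) ∨ (p3 ∧ p3)) = ¬3/4 = 0
p2 ∨ p3 = 3/4 ∨ 0 = 3/4
p2 ∨ (p2 ∨ p3) = 3/4 ∨ 3/4 = 3/4
¬p1 = ¬3/4 = 0
¬p1 → p1 = 0 → 3/4 = 1
(p2 ∨ (p2 ∨ p3)) → (¬p1 → p1) = 3/4 → 1 = 1
¬((p1 ∨ p3) ∨ (p3 ∧ p3)) ↔ ((p2 ∨ (p2 ∨ p3)) → (¬p1 → p1)) = 0 ↔ 1 = 0
¬(p2 ↔ ¬p1) → (¬((p1 ∨ p3) ∨ (p3 ∧ p3)) ↔ ((p2 ∨ (p2 ∨ p3)) → (¬p1 → p1))) = 1 → 0 = 0
¬¬(p2 → (p3 → p1)) ↔ (¬(p2 ↔ ¬p1) → (¬((p1 ∨ p3) ∨ (p3 ∧ p3)) ↔ ((p2 ∨ (p2 ∨ p3)) → (¬p1 → p1)))) = 1 ↔ 0 = 0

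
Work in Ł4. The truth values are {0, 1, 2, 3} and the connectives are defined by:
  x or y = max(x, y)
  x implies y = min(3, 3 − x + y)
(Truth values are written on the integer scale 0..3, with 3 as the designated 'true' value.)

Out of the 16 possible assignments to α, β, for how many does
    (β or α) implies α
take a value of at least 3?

10

α = 0, β = 0 ↦ 3  ≥
α = 0, β = 1 ↦ 2  <
α = 0, β = 2 ↦ 1  <
α = 0, β = 3 ↦ 0  <
α = 1, β = 0 ↦ 3  ≥
α = 1, β = 1 ↦ 3  ≥
α = 1, β = 2 ↦ 2  <
α = 1, β = 3 ↦ 1  <
α = 2, β = 0 ↦ 3  ≥
α = 2, β = 1 ↦ 3  ≥
α = 2, β = 2 ↦ 3  ≥
α = 2, β = 3 ↦ 2  <
α = 3, β = 0 ↦ 3  ≥
α = 3, β = 1 ↦ 3  ≥
α = 3, β = 2 ↦ 3  ≥
α = 3, β = 3 ↦ 3  ≥
So 10 of the 16 assignments meet the threshold.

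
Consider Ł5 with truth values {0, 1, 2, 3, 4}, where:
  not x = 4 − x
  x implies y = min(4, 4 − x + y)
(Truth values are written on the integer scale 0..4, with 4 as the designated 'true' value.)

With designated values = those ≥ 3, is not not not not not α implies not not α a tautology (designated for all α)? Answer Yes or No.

No

Counterexample: take α = 0.
not α = not 0 = 4
not not α = not 4 = 0
not not not α = not 0 = 4
not not not not α = not 4 = 0
not not not not not α = not 0 = 4
not α = not 0 = 4
not not α = not 4 = 0
not not not not not α implies not not α = 4 implies 0 = 0
This gives 0, which is below 3.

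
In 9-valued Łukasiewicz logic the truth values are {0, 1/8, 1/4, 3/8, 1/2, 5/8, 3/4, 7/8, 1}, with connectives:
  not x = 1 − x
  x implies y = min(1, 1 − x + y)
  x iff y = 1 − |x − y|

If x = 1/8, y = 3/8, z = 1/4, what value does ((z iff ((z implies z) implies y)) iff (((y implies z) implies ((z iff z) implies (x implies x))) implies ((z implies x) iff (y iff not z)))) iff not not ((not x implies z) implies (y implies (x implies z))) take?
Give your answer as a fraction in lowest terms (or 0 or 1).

7/8

z implies z = 1/4 implies 1/4 = 1
(z implies z) implies y = 1 implies 3/8 = 3/8
z iff ((z implies z) implies y) = 1/4 iff 3/8 = 7/8
y implies z = 3/8 implies 1/4 = 7/8
z iff z = 1/4 iff 1/4 = 1
x implies x = 1/8 implies 1/8 = 1
(z iff z) implies (x implies x) = 1 implies 1 = 1
(y implies z) implies ((z iff z) implies (x implies x)) = 7/8 implies 1 = 1
z implies x = 1/4 implies 1/8 = 7/8
not z = not 1/4 = 3/4
y iff not z = 3/8 iff 3/4 = 5/8
(z implies x) iff (y iff not z) = 7/8 iff 5/8 = 3/4
((y implies z) implies ((z iff z) implies (x implies x))) implies ((z implies x) iff (y iff not z)) = 1 implies 3/4 = 3/4
(z iff ((z implies z) implies y)) iff (((y implies z) implies ((z iff z) implies (x implies x))) implies ((z implies x) iff (y iff not z))) = 7/8 iff 3/4 = 7/8
not x = not 1/8 = 7/8
not x implies z = 7/8 implies 1/4 = 3/8
x implies z = 1/8 implies 1/4 = 1
y implies (x implies z) = 3/8 implies 1 = 1
(not x implies z) implies (y implies (x implies z)) = 3/8 implies 1 = 1
not ((not x implies z) implies (y implies (x implies z))) = not 1 = 0
not not ((not x implies z) implies (y implies (x implies z))) = not 0 = 1
((z iff ((z implies z) implies y)) iff (((y implies z) implies ((z iff z) implies (x implies x))) implies ((z implies x) iff (y iff not z)))) iff not not ((not x implies z) implies (y implies (x implies z))) = 7/8 iff 1 = 7/8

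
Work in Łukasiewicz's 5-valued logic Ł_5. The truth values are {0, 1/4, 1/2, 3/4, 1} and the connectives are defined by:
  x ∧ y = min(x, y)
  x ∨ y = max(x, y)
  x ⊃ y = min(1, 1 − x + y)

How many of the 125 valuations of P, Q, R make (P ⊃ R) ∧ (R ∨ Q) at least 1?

value 1: 35 assignments (counts)
value 3/4: 33 assignments
value 1/2: 28 assignments
value 1/4: 20 assignments
value 0: 9 assignments
So 35 of the 125 assignments meet the threshold.

35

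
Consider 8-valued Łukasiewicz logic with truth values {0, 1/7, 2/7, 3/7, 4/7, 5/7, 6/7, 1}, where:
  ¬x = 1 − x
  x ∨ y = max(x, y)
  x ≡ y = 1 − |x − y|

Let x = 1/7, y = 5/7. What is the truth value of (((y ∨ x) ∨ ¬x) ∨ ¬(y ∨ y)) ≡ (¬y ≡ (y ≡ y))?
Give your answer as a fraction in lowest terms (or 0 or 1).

y ∨ x = 5/7 ∨ 1/7 = 5/7
¬x = ¬1/7 = 6/7
(y ∨ x) ∨ ¬x = 5/7 ∨ 6/7 = 6/7
y ∨ y = 5/7 ∨ 5/7 = 5/7
¬(y ∨ y) = ¬5/7 = 2/7
((y ∨ x) ∨ ¬x) ∨ ¬(y ∨ y) = 6/7 ∨ 2/7 = 6/7
¬y = ¬5/7 = 2/7
y ≡ y = 5/7 ≡ 5/7 = 1
¬y ≡ (y ≡ y) = 2/7 ≡ 1 = 2/7
(((y ∨ x) ∨ ¬x) ∨ ¬(y ∨ y)) ≡ (¬y ≡ (y ≡ y)) = 6/7 ≡ 2/7 = 3/7

3/7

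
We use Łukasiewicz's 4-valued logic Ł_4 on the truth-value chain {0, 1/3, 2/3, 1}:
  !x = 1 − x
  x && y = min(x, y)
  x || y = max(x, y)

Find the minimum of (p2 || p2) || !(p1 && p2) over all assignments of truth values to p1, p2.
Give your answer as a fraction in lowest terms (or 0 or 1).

2/3

Take p1 = 1/3, p2 = 1/3:
p2 || p2 = 1/3 || 1/3 = 1/3
p1 && p2 = 1/3 && 1/3 = 1/3
!(p1 && p2) = !1/3 = 2/3
(p2 || p2) || !(p1 && p2) = 1/3 || 2/3 = 2/3
No assignment yields a value below 2/3, so this is the minimum.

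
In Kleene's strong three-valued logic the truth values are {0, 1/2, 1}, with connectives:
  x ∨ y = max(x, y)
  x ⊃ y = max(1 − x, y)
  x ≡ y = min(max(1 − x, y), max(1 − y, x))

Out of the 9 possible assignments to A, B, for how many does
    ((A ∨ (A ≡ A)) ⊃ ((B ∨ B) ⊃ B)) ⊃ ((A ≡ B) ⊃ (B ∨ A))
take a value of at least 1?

5

A = 0, B = 0 ↦ 0  <
A = 0, B = 1/2 ↦ 1/2  <
A = 0, B = 1 ↦ 1  ≥
A = 1/2, B = 0 ↦ 1/2  <
A = 1/2, B = 1/2 ↦ 1/2  <
A = 1/2, B = 1 ↦ 1  ≥
A = 1, B = 0 ↦ 1  ≥
A = 1, B = 1/2 ↦ 1  ≥
A = 1, B = 1 ↦ 1  ≥
So 5 of the 9 assignments meet the threshold.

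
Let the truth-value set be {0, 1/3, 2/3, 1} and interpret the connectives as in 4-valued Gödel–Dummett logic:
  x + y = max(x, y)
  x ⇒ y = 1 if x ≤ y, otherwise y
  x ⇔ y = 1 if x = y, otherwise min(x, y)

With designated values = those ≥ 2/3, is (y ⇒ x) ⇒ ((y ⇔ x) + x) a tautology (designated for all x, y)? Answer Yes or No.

Counterexample: take x = 1/3, y = 0.
y ⇒ x = 0 ⇒ 1/3 = 1
y ⇔ x = 0 ⇔ 1/3 = 0
(y ⇔ x) + x = 0 + 1/3 = 1/3
(y ⇒ x) ⇒ ((y ⇔ x) + x) = 1 ⇒ 1/3 = 1/3
This gives 1/3, which is below 2/3.

No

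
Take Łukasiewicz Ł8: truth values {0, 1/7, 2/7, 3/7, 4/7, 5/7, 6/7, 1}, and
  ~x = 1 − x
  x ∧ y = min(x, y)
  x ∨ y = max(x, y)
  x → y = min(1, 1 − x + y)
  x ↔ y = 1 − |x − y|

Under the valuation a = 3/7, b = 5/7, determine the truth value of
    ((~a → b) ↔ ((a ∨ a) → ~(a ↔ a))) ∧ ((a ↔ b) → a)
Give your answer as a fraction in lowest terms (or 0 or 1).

4/7

~a = ~3/7 = 4/7
~a → b = 4/7 → 5/7 = 1
a ∨ a = 3/7 ∨ 3/7 = 3/7
a ↔ a = 3/7 ↔ 3/7 = 1
~(a ↔ a) = ~1 = 0
(a ∨ a) → ~(a ↔ a) = 3/7 → 0 = 4/7
(~a → b) ↔ ((a ∨ a) → ~(a ↔ a)) = 1 ↔ 4/7 = 4/7
a ↔ b = 3/7 ↔ 5/7 = 5/7
(a ↔ b) → a = 5/7 → 3/7 = 5/7
((~a → b) ↔ ((a ∨ a) → ~(a ↔ a))) ∧ ((a ↔ b) → a) = 4/7 ∧ 5/7 = 4/7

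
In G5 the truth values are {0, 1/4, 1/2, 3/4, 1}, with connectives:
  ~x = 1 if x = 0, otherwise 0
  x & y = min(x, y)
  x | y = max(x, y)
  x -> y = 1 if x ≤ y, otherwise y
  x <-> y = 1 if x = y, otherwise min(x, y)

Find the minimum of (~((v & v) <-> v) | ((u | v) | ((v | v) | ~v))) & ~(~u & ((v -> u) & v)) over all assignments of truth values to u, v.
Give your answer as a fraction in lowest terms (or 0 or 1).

Take u = 0, v = 1/4:
v & v = 1/4 & 1/4 = 1/4
(v & v) <-> v = 1/4 <-> 1/4 = 1
~((v & v) <-> v) = ~1 = 0
u | v = 0 | 1/4 = 1/4
v | v = 1/4 | 1/4 = 1/4
~v = ~1/4 = 0
(v | v) | ~v = 1/4 | 0 = 1/4
(u | v) | ((v | v) | ~v) = 1/4 | 1/4 = 1/4
~((v & v) <-> v) | ((u | v) | ((v | v) | ~v)) = 0 | 1/4 = 1/4
~u = ~0 = 1
v -> u = 1/4 -> 0 = 0
(v -> u) & v = 0 & 1/4 = 0
~u & ((v -> u) & v) = 1 & 0 = 0
~(~u & ((v -> u) & v)) = ~0 = 1
(~((v & v) <-> v) | ((u | v) | ((v | v) | ~v))) & ~(~u & ((v -> u) & v)) = 1/4 & 1 = 1/4
No assignment yields a value below 1/4, so this is the minimum.

1/4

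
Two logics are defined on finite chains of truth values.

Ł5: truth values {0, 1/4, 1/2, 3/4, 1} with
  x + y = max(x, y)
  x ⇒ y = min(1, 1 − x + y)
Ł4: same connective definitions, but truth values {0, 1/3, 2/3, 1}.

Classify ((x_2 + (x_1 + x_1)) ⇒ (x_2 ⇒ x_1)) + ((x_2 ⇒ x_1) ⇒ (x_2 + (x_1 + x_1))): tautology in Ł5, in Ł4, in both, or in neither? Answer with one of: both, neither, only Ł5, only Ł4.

both

In Ł5: every assignment gives 1 — tautology.
In Ł4: every assignment gives 1 — tautology.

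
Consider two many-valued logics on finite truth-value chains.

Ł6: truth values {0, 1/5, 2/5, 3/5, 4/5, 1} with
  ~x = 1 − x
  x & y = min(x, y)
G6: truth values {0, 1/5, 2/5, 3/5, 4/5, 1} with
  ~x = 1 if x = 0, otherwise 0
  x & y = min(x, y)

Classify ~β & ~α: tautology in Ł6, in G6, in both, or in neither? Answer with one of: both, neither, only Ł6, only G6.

In Ł6: at α = 0, β = 1/5 the value is 4/5 — not a tautology.
In G6: at α = 0, β = 1/5 the value is 0 — not a tautology.

neither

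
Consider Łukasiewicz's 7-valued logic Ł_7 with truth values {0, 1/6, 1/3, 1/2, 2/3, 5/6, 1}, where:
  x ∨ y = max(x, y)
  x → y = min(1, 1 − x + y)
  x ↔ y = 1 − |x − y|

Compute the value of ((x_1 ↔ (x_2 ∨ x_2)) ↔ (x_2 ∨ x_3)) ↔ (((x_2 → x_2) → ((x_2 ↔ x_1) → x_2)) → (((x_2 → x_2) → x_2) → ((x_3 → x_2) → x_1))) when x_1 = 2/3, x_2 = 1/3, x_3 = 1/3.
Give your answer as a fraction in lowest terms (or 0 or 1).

x_2 ∨ x_2 = 1/3 ∨ 1/3 = 1/3
x_1 ↔ (x_2 ∨ x_2) = 2/3 ↔ 1/3 = 2/3
x_2 ∨ x_3 = 1/3 ∨ 1/3 = 1/3
(x_1 ↔ (x_2 ∨ x_2)) ↔ (x_2 ∨ x_3) = 2/3 ↔ 1/3 = 2/3
x_2 → x_2 = 1/3 → 1/3 = 1
x_2 ↔ x_1 = 1/3 ↔ 2/3 = 2/3
(x_2 ↔ x_1) → x_2 = 2/3 → 1/3 = 2/3
(x_2 → x_2) → ((x_2 ↔ x_1) → x_2) = 1 → 2/3 = 2/3
x_2 → x_2 = 1/3 → 1/3 = 1
(x_2 → x_2) → x_2 = 1 → 1/3 = 1/3
x_3 → x_2 = 1/3 → 1/3 = 1
(x_3 → x_2) → x_1 = 1 → 2/3 = 2/3
((x_2 → x_2) → x_2) → ((x_3 → x_2) → x_1) = 1/3 → 2/3 = 1
((x_2 → x_2) → ((x_2 ↔ x_1) → x_2)) → (((x_2 → x_2) → x_2) → ((x_3 → x_2) → x_1)) = 2/3 → 1 = 1
((x_1 ↔ (x_2 ∨ x_2)) ↔ (x_2 ∨ x_3)) ↔ (((x_2 → x_2) → ((x_2 ↔ x_1) → x_2)) → (((x_2 → x_2) → x_2) → ((x_3 → x_2) → x_1))) = 2/3 ↔ 1 = 2/3

2/3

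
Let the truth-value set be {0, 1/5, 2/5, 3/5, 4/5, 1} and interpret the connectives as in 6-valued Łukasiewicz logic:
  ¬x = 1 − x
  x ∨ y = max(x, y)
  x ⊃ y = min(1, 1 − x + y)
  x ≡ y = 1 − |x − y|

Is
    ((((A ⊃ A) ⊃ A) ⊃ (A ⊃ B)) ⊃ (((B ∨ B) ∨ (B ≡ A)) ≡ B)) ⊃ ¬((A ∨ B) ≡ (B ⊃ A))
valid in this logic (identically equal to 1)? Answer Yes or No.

Counterexample: take A = 0, B = 2/5.
A ⊃ A = 0 ⊃ 0 = 1
(A ⊃ A) ⊃ A = 1 ⊃ 0 = 0
A ⊃ B = 0 ⊃ 2/5 = 1
((A ⊃ A) ⊃ A) ⊃ (A ⊃ B) = 0 ⊃ 1 = 1
B ∨ B = 2/5 ∨ 2/5 = 2/5
B ≡ A = 2/5 ≡ 0 = 3/5
(B ∨ B) ∨ (B ≡ A) = 2/5 ∨ 3/5 = 3/5
((B ∨ B) ∨ (B ≡ A)) ≡ B = 3/5 ≡ 2/5 = 4/5
(((A ⊃ A) ⊃ A) ⊃ (A ⊃ B)) ⊃ (((B ∨ B) ∨ (B ≡ A)) ≡ B) = 1 ⊃ 4/5 = 4/5
A ∨ B = 0 ∨ 2/5 = 2/5
B ⊃ A = 2/5 ⊃ 0 = 3/5
(A ∨ B) ≡ (B ⊃ A) = 2/5 ≡ 3/5 = 4/5
¬((A ∨ B) ≡ (B ⊃ A)) = ¬4/5 = 1/5
((((A ⊃ A) ⊃ A) ⊃ (A ⊃ B)) ⊃ (((B ∨ B) ∨ (B ≡ A)) ≡ B)) ⊃ ¬((A ∨ B) ≡ (B ⊃ A)) = 4/5 ⊃ 1/5 = 2/5
This gives 2/5 ≠ 1.

No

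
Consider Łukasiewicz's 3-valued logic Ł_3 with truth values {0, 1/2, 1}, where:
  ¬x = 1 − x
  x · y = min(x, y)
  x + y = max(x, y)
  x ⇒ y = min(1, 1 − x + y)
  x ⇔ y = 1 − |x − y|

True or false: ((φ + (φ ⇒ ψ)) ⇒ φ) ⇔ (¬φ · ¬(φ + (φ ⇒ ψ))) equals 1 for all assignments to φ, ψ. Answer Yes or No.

No

Counterexample: take φ = 1/2, ψ = 0.
φ ⇒ ψ = 1/2 ⇒ 0 = 1/2
φ + (φ ⇒ ψ) = 1/2 + 1/2 = 1/2
(φ + (φ ⇒ ψ)) ⇒ φ = 1/2 ⇒ 1/2 = 1
¬φ = ¬1/2 = 1/2
φ ⇒ ψ = 1/2 ⇒ 0 = 1/2
φ + (φ ⇒ ψ) = 1/2 + 1/2 = 1/2
¬(φ + (φ ⇒ ψ)) = ¬1/2 = 1/2
¬φ · ¬(φ + (φ ⇒ ψ)) = 1/2 · 1/2 = 1/2
((φ + (φ ⇒ ψ)) ⇒ φ) ⇔ (¬φ · ¬(φ + (φ ⇒ ψ))) = 1 ⇔ 1/2 = 1/2
This gives 1/2 ≠ 1.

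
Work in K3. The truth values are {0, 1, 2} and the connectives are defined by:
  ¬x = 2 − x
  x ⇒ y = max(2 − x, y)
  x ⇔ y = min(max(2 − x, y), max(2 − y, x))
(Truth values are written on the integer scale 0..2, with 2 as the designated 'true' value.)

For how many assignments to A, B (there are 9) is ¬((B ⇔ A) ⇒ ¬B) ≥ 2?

A = 0, B = 0 ↦ 0  <
A = 0, B = 1 ↦ 1  <
A = 0, B = 2 ↦ 0  <
A = 1, B = 0 ↦ 0  <
A = 1, B = 1 ↦ 1  <
A = 1, B = 2 ↦ 1  <
A = 2, B = 0 ↦ 0  <
A = 2, B = 1 ↦ 1  <
A = 2, B = 2 ↦ 2  ≥
So 1 of the 9 assignments meets the threshold.

1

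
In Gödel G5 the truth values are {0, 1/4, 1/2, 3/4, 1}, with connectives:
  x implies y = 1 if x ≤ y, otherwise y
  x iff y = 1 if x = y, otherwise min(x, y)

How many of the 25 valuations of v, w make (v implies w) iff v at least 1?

1

value 1: 1 assignment (counts)
value 3/4: 3 assignments
value 1/2: 5 assignments
value 1/4: 7 assignments
value 0: 9 assignments
So 1 of the 25 assignments meets the threshold.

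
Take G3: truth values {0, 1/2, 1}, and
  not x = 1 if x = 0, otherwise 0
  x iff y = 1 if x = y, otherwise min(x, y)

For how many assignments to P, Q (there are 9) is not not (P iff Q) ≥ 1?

P = 0, Q = 0 ↦ 1  ≥
P = 0, Q = 1/2 ↦ 0  <
P = 0, Q = 1 ↦ 0  <
P = 1/2, Q = 0 ↦ 0  <
P = 1/2, Q = 1/2 ↦ 1  ≥
P = 1/2, Q = 1 ↦ 1  ≥
P = 1, Q = 0 ↦ 0  <
P = 1, Q = 1/2 ↦ 1  ≥
P = 1, Q = 1 ↦ 1  ≥
So 5 of the 9 assignments meet the threshold.

5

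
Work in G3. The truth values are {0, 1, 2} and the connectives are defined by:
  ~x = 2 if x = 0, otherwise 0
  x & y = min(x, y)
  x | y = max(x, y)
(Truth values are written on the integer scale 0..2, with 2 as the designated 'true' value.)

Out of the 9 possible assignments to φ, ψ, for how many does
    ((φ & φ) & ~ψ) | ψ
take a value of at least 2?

4

φ = 0, ψ = 0 ↦ 0  <
φ = 0, ψ = 1 ↦ 1  <
φ = 0, ψ = 2 ↦ 2  ≥
φ = 1, ψ = 0 ↦ 1  <
φ = 1, ψ = 1 ↦ 1  <
φ = 1, ψ = 2 ↦ 2  ≥
φ = 2, ψ = 0 ↦ 2  ≥
φ = 2, ψ = 1 ↦ 1  <
φ = 2, ψ = 2 ↦ 2  ≥
So 4 of the 9 assignments meet the threshold.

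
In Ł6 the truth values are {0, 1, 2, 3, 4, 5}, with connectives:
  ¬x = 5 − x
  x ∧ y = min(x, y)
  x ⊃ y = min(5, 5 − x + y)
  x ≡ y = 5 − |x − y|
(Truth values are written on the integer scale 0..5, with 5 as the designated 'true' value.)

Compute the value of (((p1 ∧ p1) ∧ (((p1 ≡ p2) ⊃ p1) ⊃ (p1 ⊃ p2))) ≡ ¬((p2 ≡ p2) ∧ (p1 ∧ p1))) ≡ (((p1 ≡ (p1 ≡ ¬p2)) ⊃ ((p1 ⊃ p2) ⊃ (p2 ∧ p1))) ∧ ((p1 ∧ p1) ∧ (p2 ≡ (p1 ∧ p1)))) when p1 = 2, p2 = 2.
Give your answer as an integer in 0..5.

p1 ∧ p1 = 2 ∧ 2 = 2
p1 ≡ p2 = 2 ≡ 2 = 5
(p1 ≡ p2) ⊃ p1 = 5 ⊃ 2 = 2
p1 ⊃ p2 = 2 ⊃ 2 = 5
((p1 ≡ p2) ⊃ p1) ⊃ (p1 ⊃ p2) = 2 ⊃ 5 = 5
(p1 ∧ p1) ∧ (((p1 ≡ p2) ⊃ p1) ⊃ (p1 ⊃ p2)) = 2 ∧ 5 = 2
p2 ≡ p2 = 2 ≡ 2 = 5
p1 ∧ p1 = 2 ∧ 2 = 2
(p2 ≡ p2) ∧ (p1 ∧ p1) = 5 ∧ 2 = 2
¬((p2 ≡ p2) ∧ (p1 ∧ p1)) = ¬2 = 3
((p1 ∧ p1) ∧ (((p1 ≡ p2) ⊃ p1) ⊃ (p1 ⊃ p2))) ≡ ¬((p2 ≡ p2) ∧ (p1 ∧ p1)) = 2 ≡ 3 = 4
¬p2 = ¬2 = 3
p1 ≡ ¬p2 = 2 ≡ 3 = 4
p1 ≡ (p1 ≡ ¬p2) = 2 ≡ 4 = 3
p1 ⊃ p2 = 2 ⊃ 2 = 5
p2 ∧ p1 = 2 ∧ 2 = 2
(p1 ⊃ p2) ⊃ (p2 ∧ p1) = 5 ⊃ 2 = 2
(p1 ≡ (p1 ≡ ¬p2)) ⊃ ((p1 ⊃ p2) ⊃ (p2 ∧ p1)) = 3 ⊃ 2 = 4
p1 ∧ p1 = 2 ∧ 2 = 2
p1 ∧ p1 = 2 ∧ 2 = 2
p2 ≡ (p1 ∧ p1) = 2 ≡ 2 = 5
(p1 ∧ p1) ∧ (p2 ≡ (p1 ∧ p1)) = 2 ∧ 5 = 2
((p1 ≡ (p1 ≡ ¬p2)) ⊃ ((p1 ⊃ p2) ⊃ (p2 ∧ p1))) ∧ ((p1 ∧ p1) ∧ (p2 ≡ (p1 ∧ p1))) = 4 ∧ 2 = 2
(((p1 ∧ p1) ∧ (((p1 ≡ p2) ⊃ p1) ⊃ (p1 ⊃ p2))) ≡ ¬((p2 ≡ p2) ∧ (p1 ∧ p1))) ≡ (((p1 ≡ (p1 ≡ ¬p2)) ⊃ ((p1 ⊃ p2) ⊃ (p2 ∧ p1))) ∧ ((p1 ∧ p1) ∧ (p2 ≡ (p1 ∧ p1)))) = 4 ≡ 2 = 3

3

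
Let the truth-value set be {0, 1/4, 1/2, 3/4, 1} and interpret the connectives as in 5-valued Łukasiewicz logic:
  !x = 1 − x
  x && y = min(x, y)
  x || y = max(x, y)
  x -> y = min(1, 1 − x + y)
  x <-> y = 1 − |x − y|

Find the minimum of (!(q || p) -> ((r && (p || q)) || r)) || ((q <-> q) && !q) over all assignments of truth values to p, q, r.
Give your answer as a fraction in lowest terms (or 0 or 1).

Take p = 0, q = 1/2, r = 0:
q || p = 1/2 || 0 = 1/2
!(q || p) = !1/2 = 1/2
p || q = 0 || 1/2 = 1/2
r && (p || q) = 0 && 1/2 = 0
(r && (p || q)) || r = 0 || 0 = 0
!(q || p) -> ((r && (p || q)) || r) = 1/2 -> 0 = 1/2
q <-> q = 1/2 <-> 1/2 = 1
!q = !1/2 = 1/2
(q <-> q) && !q = 1 && 1/2 = 1/2
(!(q || p) -> ((r && (p || q)) || r)) || ((q <-> q) && !q) = 1/2 || 1/2 = 1/2
No assignment yields a value below 1/2, so this is the minimum.

1/2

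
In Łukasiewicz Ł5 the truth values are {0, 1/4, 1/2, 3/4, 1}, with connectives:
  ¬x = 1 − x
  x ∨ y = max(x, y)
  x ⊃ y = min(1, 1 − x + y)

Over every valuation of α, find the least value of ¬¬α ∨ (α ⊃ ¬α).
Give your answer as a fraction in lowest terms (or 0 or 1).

Take α = 3/4:
¬α = ¬3/4 = 1/4
¬¬α = ¬1/4 = 3/4
¬α = ¬3/4 = 1/4
α ⊃ ¬α = 3/4 ⊃ 1/4 = 1/2
¬¬α ∨ (α ⊃ ¬α) = 3/4 ∨ 1/2 = 3/4
No assignment yields a value below 3/4, so this is the minimum.

3/4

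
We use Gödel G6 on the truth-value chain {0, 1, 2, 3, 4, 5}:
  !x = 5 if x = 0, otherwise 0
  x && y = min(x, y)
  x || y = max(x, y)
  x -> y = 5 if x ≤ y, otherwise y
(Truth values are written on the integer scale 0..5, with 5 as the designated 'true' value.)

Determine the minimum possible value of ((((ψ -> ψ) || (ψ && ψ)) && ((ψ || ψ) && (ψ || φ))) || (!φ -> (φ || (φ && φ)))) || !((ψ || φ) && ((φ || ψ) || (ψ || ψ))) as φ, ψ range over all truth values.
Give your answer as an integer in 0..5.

1

Take φ = 0, ψ = 1:
ψ -> ψ = 1 -> 1 = 5
ψ && ψ = 1 && 1 = 1
(ψ -> ψ) || (ψ && ψ) = 5 || 1 = 5
ψ || ψ = 1 || 1 = 1
ψ || φ = 1 || 0 = 1
(ψ || ψ) && (ψ || φ) = 1 && 1 = 1
((ψ -> ψ) || (ψ && ψ)) && ((ψ || ψ) && (ψ || φ)) = 5 && 1 = 1
!φ = !0 = 5
φ && φ = 0 && 0 = 0
φ || (φ && φ) = 0 || 0 = 0
!φ -> (φ || (φ && φ)) = 5 -> 0 = 0
(((ψ -> ψ) || (ψ && ψ)) && ((ψ || ψ) && (ψ || φ))) || (!φ -> (φ || (φ && φ))) = 1 || 0 = 1
ψ || φ = 1 || 0 = 1
φ || ψ = 0 || 1 = 1
ψ || ψ = 1 || 1 = 1
(φ || ψ) || (ψ || ψ) = 1 || 1 = 1
(ψ || φ) && ((φ || ψ) || (ψ || ψ)) = 1 && 1 = 1
!((ψ || φ) && ((φ || ψ) || (ψ || ψ))) = !1 = 0
((((ψ -> ψ) || (ψ && ψ)) && ((ψ || ψ) && (ψ || φ))) || (!φ -> (φ || (φ && φ)))) || !((ψ || φ) && ((φ || ψ) || (ψ || ψ))) = 1 || 0 = 1
No assignment yields a value below 1, so this is the minimum.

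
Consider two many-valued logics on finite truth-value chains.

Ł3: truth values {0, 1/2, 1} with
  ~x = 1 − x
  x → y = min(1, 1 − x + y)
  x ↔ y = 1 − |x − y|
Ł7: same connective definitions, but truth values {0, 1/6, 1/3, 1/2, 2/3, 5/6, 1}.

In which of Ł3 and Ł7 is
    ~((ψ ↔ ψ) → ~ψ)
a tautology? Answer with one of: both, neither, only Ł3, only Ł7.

neither

In Ł3: at ψ = 0 the value is 0 — not a tautology.
In Ł7: at ψ = 0 the value is 0 — not a tautology.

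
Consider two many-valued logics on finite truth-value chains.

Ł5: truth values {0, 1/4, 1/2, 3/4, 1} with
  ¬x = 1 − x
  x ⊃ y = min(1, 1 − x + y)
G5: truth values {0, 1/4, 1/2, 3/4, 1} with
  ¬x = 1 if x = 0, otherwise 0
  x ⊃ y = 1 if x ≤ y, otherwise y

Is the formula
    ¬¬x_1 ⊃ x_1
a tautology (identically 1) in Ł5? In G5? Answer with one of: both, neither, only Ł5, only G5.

In Ł5: every assignment gives 1 — tautology.
In G5: at x_1 = 1/4 the value is 1/4 — not a tautology.

only Ł5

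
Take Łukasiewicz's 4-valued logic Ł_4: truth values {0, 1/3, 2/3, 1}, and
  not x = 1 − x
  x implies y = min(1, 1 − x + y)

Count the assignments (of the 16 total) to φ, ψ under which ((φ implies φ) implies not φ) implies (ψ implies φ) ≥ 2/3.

φ = 0, ψ = 0 ↦ 1  ≥
φ = 0, ψ = 1/3 ↦ 2/3  ≥
φ = 0, ψ = 2/3 ↦ 1/3  <
φ = 0, ψ = 1 ↦ 0  <
φ = 1/3, ψ = 0 ↦ 1  ≥
φ = 1/3, ψ = 1/3 ↦ 1  ≥
φ = 1/3, ψ = 2/3 ↦ 1  ≥
φ = 1/3, ψ = 1 ↦ 2/3  ≥
φ = 2/3, ψ = 0 ↦ 1  ≥
φ = 2/3, ψ = 1/3 ↦ 1  ≥
φ = 2/3, ψ = 2/3 ↦ 1  ≥
φ = 2/3, ψ = 1 ↦ 1  ≥
φ = 1, ψ = 0 ↦ 1  ≥
φ = 1, ψ = 1/3 ↦ 1  ≥
φ = 1, ψ = 2/3 ↦ 1  ≥
φ = 1, ψ = 1 ↦ 1  ≥
So 14 of the 16 assignments meet the threshold.

14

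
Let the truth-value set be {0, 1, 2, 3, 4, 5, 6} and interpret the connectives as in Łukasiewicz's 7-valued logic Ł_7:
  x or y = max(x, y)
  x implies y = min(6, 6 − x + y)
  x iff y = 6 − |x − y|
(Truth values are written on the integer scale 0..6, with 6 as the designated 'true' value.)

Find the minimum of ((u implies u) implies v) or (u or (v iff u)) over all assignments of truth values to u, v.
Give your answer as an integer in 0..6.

3

Take u = 0, v = 3:
u implies u = 0 implies 0 = 6
(u implies u) implies v = 6 implies 3 = 3
v iff u = 3 iff 0 = 3
u or (v iff u) = 0 or 3 = 3
((u implies u) implies v) or (u or (v iff u)) = 3 or 3 = 3
No assignment yields a value below 3, so this is the minimum.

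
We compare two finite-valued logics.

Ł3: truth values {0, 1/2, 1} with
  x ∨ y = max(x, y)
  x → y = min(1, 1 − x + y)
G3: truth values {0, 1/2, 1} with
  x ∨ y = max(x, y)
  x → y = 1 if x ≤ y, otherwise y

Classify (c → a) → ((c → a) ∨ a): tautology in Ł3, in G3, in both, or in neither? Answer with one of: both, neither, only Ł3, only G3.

In Ł3: every assignment gives 1 — tautology.
In G3: every assignment gives 1 — tautology.

both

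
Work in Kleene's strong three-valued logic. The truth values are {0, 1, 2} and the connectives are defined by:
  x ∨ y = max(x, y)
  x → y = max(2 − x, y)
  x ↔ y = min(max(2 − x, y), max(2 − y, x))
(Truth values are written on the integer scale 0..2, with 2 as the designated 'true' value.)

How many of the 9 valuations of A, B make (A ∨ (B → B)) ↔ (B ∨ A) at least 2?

5

A = 0, B = 0 ↦ 0  <
A = 0, B = 1 ↦ 1  <
A = 0, B = 2 ↦ 2  ≥
A = 1, B = 0 ↦ 1  <
A = 1, B = 1 ↦ 1  <
A = 1, B = 2 ↦ 2  ≥
A = 2, B = 0 ↦ 2  ≥
A = 2, B = 1 ↦ 2  ≥
A = 2, B = 2 ↦ 2  ≥
So 5 of the 9 assignments meet the threshold.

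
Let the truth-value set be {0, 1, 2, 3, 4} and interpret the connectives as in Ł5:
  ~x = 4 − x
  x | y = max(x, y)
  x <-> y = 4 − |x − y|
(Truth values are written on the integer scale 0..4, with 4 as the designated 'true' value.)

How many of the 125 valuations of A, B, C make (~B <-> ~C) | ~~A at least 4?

45

value 4: 45 assignments (counts)
value 3: 44 assignments
value 2: 24 assignments
value 1: 10 assignments
value 0: 2 assignments
So 45 of the 125 assignments meet the threshold.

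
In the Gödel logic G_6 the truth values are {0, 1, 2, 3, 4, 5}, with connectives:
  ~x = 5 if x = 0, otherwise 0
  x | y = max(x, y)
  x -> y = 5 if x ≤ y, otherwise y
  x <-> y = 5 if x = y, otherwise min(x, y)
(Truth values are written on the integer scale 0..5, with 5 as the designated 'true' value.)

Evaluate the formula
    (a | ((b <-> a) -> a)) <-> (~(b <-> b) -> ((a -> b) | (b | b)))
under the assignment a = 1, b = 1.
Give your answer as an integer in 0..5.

1

b <-> a = 1 <-> 1 = 5
(b <-> a) -> a = 5 -> 1 = 1
a | ((b <-> a) -> a) = 1 | 1 = 1
b <-> b = 1 <-> 1 = 5
~(b <-> b) = ~5 = 0
a -> b = 1 -> 1 = 5
b | b = 1 | 1 = 1
(a -> b) | (b | b) = 5 | 1 = 5
~(b <-> b) -> ((a -> b) | (b | b)) = 0 -> 5 = 5
(a | ((b <-> a) -> a)) <-> (~(b <-> b) -> ((a -> b) | (b | b))) = 1 <-> 5 = 1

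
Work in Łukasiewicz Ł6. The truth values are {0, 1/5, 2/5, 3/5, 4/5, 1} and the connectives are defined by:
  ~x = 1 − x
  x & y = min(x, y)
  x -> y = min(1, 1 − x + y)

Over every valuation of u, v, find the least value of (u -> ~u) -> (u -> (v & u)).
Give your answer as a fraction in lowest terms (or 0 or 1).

Take u = 2/5, v = 0:
~u = ~2/5 = 3/5
u -> ~u = 2/5 -> 3/5 = 1
v & u = 0 & 2/5 = 0
u -> (v & u) = 2/5 -> 0 = 3/5
(u -> ~u) -> (u -> (v & u)) = 1 -> 3/5 = 3/5
No assignment yields a value below 3/5, so this is the minimum.

3/5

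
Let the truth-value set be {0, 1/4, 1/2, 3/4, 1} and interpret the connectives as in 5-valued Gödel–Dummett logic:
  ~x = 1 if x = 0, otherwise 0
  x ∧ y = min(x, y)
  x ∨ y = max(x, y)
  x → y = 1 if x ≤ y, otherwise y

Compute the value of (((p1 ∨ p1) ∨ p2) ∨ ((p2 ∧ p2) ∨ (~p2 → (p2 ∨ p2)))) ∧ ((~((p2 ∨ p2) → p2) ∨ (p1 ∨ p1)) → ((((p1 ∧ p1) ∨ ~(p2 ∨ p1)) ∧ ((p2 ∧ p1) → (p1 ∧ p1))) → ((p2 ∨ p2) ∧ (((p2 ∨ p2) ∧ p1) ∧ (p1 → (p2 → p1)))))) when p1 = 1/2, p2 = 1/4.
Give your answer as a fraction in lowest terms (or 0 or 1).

1/4

p1 ∨ p1 = 1/2 ∨ 1/2 = 1/2
(p1 ∨ p1) ∨ p2 = 1/2 ∨ 1/4 = 1/2
p2 ∧ p2 = 1/4 ∧ 1/4 = 1/4
~p2 = ~1/4 = 0
p2 ∨ p2 = 1/4 ∨ 1/4 = 1/4
~p2 → (p2 ∨ p2) = 0 → 1/4 = 1
(p2 ∧ p2) ∨ (~p2 → (p2 ∨ p2)) = 1/4 ∨ 1 = 1
((p1 ∨ p1) ∨ p2) ∨ ((p2 ∧ p2) ∨ (~p2 → (p2 ∨ p2))) = 1/2 ∨ 1 = 1
p2 ∨ p2 = 1/4 ∨ 1/4 = 1/4
(p2 ∨ p2) → p2 = 1/4 → 1/4 = 1
~((p2 ∨ p2) → p2) = ~1 = 0
p1 ∨ p1 = 1/2 ∨ 1/2 = 1/2
~((p2 ∨ p2) → p2) ∨ (p1 ∨ p1) = 0 ∨ 1/2 = 1/2
p1 ∧ p1 = 1/2 ∧ 1/2 = 1/2
p2 ∨ p1 = 1/4 ∨ 1/2 = 1/2
~(p2 ∨ p1) = ~1/2 = 0
(p1 ∧ p1) ∨ ~(p2 ∨ p1) = 1/2 ∨ 0 = 1/2
p2 ∧ p1 = 1/4 ∧ 1/2 = 1/4
p1 ∧ p1 = 1/2 ∧ 1/2 = 1/2
(p2 ∧ p1) → (p1 ∧ p1) = 1/4 → 1/2 = 1
((p1 ∧ p1) ∨ ~(p2 ∨ p1)) ∧ ((p2 ∧ p1) → (p1 ∧ p1)) = 1/2 ∧ 1 = 1/2
p2 ∨ p2 = 1/4 ∨ 1/4 = 1/4
p2 ∨ p2 = 1/4 ∨ 1/4 = 1/4
(p2 ∨ p2) ∧ p1 = 1/4 ∧ 1/2 = 1/4
p2 → p1 = 1/4 → 1/2 = 1
p1 → (p2 → p1) = 1/2 → 1 = 1
((p2 ∨ p2) ∧ p1) ∧ (p1 → (p2 → p1)) = 1/4 ∧ 1 = 1/4
(p2 ∨ p2) ∧ (((p2 ∨ p2) ∧ p1) ∧ (p1 → (p2 → p1))) = 1/4 ∧ 1/4 = 1/4
(((p1 ∧ p1) ∨ ~(p2 ∨ p1)) ∧ ((p2 ∧ p1) → (p1 ∧ p1))) → ((p2 ∨ p2) ∧ (((p2 ∨ p2) ∧ p1) ∧ (p1 → (p2 → p1)))) = 1/2 → 1/4 = 1/4
(~((p2 ∨ p2) → p2) ∨ (p1 ∨ p1)) → ((((p1 ∧ p1) ∨ ~(p2 ∨ p1)) ∧ ((p2 ∧ p1) → (p1 ∧ p1))) → ((p2 ∨ p2) ∧ (((p2 ∨ p2) ∧ p1) ∧ (p1 → (p2 → p1))))) = 1/2 → 1/4 = 1/4
(((p1 ∨ p1) ∨ p2) ∨ ((p2 ∧ p2) ∨ (~p2 → (p2 ∨ p2)))) ∧ ((~((p2 ∨ p2) → p2) ∨ (p1 ∨ p1)) → ((((p1 ∧ p1) ∨ ~(p2 ∨ p1)) ∧ ((p2 ∧ p1) → (p1 ∧ p1))) → ((p2 ∨ p2) ∧ (((p2 ∨ p2) ∧ p1) ∧ (p1 → (p2 → p1)))))) = 1 ∧ 1/4 = 1/4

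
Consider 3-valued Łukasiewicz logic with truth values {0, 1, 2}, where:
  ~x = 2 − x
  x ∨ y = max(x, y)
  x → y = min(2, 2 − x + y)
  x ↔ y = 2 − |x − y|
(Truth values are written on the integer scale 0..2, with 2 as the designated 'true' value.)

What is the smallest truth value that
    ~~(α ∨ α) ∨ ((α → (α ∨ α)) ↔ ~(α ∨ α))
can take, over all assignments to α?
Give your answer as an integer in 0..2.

Take α = 1:
α ∨ α = 1 ∨ 1 = 1
~(α ∨ α) = ~1 = 1
~~(α ∨ α) = ~1 = 1
α ∨ α = 1 ∨ 1 = 1
α → (α ∨ α) = 1 → 1 = 2
α ∨ α = 1 ∨ 1 = 1
~(α ∨ α) = ~1 = 1
(α → (α ∨ α)) ↔ ~(α ∨ α) = 2 ↔ 1 = 1
~~(α ∨ α) ∨ ((α → (α ∨ α)) ↔ ~(α ∨ α)) = 1 ∨ 1 = 1
No assignment yields a value below 1, so this is the minimum.

1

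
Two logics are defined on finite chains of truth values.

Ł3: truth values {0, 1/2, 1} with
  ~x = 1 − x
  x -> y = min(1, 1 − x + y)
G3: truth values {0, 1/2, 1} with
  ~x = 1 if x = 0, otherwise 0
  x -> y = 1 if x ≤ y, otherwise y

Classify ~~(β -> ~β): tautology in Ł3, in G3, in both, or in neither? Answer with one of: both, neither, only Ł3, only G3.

In Ł3: at β = 1 the value is 0 — not a tautology.
In G3: at β = 1/2 the value is 0 — not a tautology.

neither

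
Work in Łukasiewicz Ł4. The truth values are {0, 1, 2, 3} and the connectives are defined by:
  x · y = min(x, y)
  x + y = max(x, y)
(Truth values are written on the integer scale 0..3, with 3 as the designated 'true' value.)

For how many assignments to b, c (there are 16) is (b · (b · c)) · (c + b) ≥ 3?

1

b = 0, c = 0 ↦ 0  <
b = 0, c = 1 ↦ 0  <
b = 0, c = 2 ↦ 0  <
b = 0, c = 3 ↦ 0  <
b = 1, c = 0 ↦ 0  <
b = 1, c = 1 ↦ 1  <
b = 1, c = 2 ↦ 1  <
b = 1, c = 3 ↦ 1  <
b = 2, c = 0 ↦ 0  <
b = 2, c = 1 ↦ 1  <
b = 2, c = 2 ↦ 2  <
b = 2, c = 3 ↦ 2  <
b = 3, c = 0 ↦ 0  <
b = 3, c = 1 ↦ 1  <
b = 3, c = 2 ↦ 2  <
b = 3, c = 3 ↦ 3  ≥
So 1 of the 16 assignments meets the threshold.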